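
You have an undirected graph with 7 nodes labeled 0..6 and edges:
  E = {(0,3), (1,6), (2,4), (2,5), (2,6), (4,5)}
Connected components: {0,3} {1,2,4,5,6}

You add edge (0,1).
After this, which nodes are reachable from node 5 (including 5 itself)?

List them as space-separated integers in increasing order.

Before: nodes reachable from 5: {1,2,4,5,6}
Adding (0,1): merges 5's component with another. Reachability grows.
After: nodes reachable from 5: {0,1,2,3,4,5,6}

Answer: 0 1 2 3 4 5 6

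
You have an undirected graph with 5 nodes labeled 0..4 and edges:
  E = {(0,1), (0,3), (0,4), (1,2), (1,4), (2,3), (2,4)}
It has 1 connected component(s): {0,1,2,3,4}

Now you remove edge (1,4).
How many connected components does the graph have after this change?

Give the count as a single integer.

Initial component count: 1
Remove (1,4): not a bridge. Count unchanged: 1.
  After removal, components: {0,1,2,3,4}
New component count: 1

Answer: 1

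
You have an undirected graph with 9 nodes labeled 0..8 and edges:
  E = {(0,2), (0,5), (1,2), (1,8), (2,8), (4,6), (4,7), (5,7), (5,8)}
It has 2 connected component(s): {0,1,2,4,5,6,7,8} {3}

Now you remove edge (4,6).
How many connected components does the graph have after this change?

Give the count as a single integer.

Initial component count: 2
Remove (4,6): it was a bridge. Count increases: 2 -> 3.
  After removal, components: {0,1,2,4,5,7,8} {3} {6}
New component count: 3

Answer: 3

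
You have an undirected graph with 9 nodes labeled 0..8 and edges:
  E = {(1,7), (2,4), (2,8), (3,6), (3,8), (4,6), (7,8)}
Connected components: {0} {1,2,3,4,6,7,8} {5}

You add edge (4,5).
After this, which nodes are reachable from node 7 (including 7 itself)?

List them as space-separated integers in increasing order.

Answer: 1 2 3 4 5 6 7 8

Derivation:
Before: nodes reachable from 7: {1,2,3,4,6,7,8}
Adding (4,5): merges 7's component with another. Reachability grows.
After: nodes reachable from 7: {1,2,3,4,5,6,7,8}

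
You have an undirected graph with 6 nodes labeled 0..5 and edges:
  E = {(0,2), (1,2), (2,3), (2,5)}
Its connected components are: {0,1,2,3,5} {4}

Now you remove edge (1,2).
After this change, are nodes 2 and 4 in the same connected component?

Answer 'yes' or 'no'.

Initial components: {0,1,2,3,5} {4}
Removing edge (1,2): it was a bridge — component count 2 -> 3.
New components: {0,2,3,5} {1} {4}
Are 2 and 4 in the same component? no

Answer: no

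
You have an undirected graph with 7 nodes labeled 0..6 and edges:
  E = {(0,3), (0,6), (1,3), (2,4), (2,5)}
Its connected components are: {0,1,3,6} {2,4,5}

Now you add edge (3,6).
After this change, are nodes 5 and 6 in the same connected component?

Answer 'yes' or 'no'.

Answer: no

Derivation:
Initial components: {0,1,3,6} {2,4,5}
Adding edge (3,6): both already in same component {0,1,3,6}. No change.
New components: {0,1,3,6} {2,4,5}
Are 5 and 6 in the same component? no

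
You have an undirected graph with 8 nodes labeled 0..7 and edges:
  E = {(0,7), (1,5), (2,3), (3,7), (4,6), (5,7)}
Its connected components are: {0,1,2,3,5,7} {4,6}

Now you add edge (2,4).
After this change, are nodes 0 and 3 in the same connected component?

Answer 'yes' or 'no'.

Initial components: {0,1,2,3,5,7} {4,6}
Adding edge (2,4): merges {0,1,2,3,5,7} and {4,6}.
New components: {0,1,2,3,4,5,6,7}
Are 0 and 3 in the same component? yes

Answer: yes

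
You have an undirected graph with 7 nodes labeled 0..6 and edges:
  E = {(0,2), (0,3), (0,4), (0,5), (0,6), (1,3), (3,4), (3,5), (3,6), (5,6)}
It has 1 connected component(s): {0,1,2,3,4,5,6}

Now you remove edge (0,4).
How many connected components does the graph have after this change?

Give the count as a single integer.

Answer: 1

Derivation:
Initial component count: 1
Remove (0,4): not a bridge. Count unchanged: 1.
  After removal, components: {0,1,2,3,4,5,6}
New component count: 1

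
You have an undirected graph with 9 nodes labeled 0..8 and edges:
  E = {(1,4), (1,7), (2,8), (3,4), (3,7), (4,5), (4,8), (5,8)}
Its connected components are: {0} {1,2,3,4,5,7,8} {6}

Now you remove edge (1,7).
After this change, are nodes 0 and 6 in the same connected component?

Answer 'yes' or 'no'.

Initial components: {0} {1,2,3,4,5,7,8} {6}
Removing edge (1,7): not a bridge — component count unchanged at 3.
New components: {0} {1,2,3,4,5,7,8} {6}
Are 0 and 6 in the same component? no

Answer: no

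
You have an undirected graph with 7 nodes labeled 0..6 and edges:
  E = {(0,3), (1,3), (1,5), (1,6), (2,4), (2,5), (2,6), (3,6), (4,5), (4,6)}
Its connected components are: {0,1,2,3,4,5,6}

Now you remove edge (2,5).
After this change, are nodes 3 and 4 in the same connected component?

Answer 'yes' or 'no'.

Answer: yes

Derivation:
Initial components: {0,1,2,3,4,5,6}
Removing edge (2,5): not a bridge — component count unchanged at 1.
New components: {0,1,2,3,4,5,6}
Are 3 and 4 in the same component? yes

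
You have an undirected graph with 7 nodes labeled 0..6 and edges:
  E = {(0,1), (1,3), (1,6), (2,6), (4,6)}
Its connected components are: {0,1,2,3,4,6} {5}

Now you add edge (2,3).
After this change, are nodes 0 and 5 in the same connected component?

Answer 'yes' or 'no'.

Answer: no

Derivation:
Initial components: {0,1,2,3,4,6} {5}
Adding edge (2,3): both already in same component {0,1,2,3,4,6}. No change.
New components: {0,1,2,3,4,6} {5}
Are 0 and 5 in the same component? no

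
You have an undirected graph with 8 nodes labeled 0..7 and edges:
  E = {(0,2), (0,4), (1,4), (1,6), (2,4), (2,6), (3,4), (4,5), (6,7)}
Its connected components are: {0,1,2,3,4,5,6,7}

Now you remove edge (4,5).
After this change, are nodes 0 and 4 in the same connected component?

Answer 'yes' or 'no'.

Answer: yes

Derivation:
Initial components: {0,1,2,3,4,5,6,7}
Removing edge (4,5): it was a bridge — component count 1 -> 2.
New components: {0,1,2,3,4,6,7} {5}
Are 0 and 4 in the same component? yes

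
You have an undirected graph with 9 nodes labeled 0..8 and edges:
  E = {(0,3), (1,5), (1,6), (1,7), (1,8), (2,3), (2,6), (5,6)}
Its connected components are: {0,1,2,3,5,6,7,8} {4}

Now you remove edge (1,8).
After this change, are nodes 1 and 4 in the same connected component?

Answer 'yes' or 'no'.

Answer: no

Derivation:
Initial components: {0,1,2,3,5,6,7,8} {4}
Removing edge (1,8): it was a bridge — component count 2 -> 3.
New components: {0,1,2,3,5,6,7} {4} {8}
Are 1 and 4 in the same component? no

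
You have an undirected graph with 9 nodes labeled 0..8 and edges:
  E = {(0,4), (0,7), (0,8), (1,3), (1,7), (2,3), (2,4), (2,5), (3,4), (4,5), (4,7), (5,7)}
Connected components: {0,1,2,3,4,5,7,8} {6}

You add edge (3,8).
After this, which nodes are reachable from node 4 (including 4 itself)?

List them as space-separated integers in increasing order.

Before: nodes reachable from 4: {0,1,2,3,4,5,7,8}
Adding (3,8): both endpoints already in same component. Reachability from 4 unchanged.
After: nodes reachable from 4: {0,1,2,3,4,5,7,8}

Answer: 0 1 2 3 4 5 7 8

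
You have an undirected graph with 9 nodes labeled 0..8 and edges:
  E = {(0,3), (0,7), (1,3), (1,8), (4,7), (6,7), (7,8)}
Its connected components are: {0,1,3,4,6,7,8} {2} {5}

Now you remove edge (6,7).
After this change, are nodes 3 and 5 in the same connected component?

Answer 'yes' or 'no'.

Answer: no

Derivation:
Initial components: {0,1,3,4,6,7,8} {2} {5}
Removing edge (6,7): it was a bridge — component count 3 -> 4.
New components: {0,1,3,4,7,8} {2} {5} {6}
Are 3 and 5 in the same component? no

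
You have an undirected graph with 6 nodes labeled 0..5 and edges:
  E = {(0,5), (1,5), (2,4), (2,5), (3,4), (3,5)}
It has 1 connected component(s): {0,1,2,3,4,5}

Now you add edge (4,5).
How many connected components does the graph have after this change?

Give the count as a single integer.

Answer: 1

Derivation:
Initial component count: 1
Add (4,5): endpoints already in same component. Count unchanged: 1.
New component count: 1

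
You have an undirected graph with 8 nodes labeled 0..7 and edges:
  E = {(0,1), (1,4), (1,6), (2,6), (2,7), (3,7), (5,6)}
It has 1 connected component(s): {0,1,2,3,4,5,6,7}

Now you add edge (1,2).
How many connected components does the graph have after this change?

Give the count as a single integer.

Initial component count: 1
Add (1,2): endpoints already in same component. Count unchanged: 1.
New component count: 1

Answer: 1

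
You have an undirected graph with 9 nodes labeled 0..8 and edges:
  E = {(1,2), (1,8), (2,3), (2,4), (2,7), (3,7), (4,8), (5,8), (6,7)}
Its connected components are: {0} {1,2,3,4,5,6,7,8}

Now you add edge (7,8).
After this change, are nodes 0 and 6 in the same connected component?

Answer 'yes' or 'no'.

Initial components: {0} {1,2,3,4,5,6,7,8}
Adding edge (7,8): both already in same component {1,2,3,4,5,6,7,8}. No change.
New components: {0} {1,2,3,4,5,6,7,8}
Are 0 and 6 in the same component? no

Answer: no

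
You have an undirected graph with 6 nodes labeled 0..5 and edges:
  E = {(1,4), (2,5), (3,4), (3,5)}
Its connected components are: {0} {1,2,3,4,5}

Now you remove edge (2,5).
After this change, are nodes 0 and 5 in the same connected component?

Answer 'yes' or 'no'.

Initial components: {0} {1,2,3,4,5}
Removing edge (2,5): it was a bridge — component count 2 -> 3.
New components: {0} {1,3,4,5} {2}
Are 0 and 5 in the same component? no

Answer: no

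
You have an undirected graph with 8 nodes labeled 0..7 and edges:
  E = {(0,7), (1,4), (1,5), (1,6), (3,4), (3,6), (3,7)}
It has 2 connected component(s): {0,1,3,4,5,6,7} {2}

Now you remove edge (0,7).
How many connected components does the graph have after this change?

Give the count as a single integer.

Initial component count: 2
Remove (0,7): it was a bridge. Count increases: 2 -> 3.
  After removal, components: {0} {1,3,4,5,6,7} {2}
New component count: 3

Answer: 3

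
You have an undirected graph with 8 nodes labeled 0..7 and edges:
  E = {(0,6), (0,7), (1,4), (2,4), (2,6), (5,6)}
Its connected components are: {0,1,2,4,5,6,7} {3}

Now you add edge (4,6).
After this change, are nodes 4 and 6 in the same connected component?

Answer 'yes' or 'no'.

Answer: yes

Derivation:
Initial components: {0,1,2,4,5,6,7} {3}
Adding edge (4,6): both already in same component {0,1,2,4,5,6,7}. No change.
New components: {0,1,2,4,5,6,7} {3}
Are 4 and 6 in the same component? yes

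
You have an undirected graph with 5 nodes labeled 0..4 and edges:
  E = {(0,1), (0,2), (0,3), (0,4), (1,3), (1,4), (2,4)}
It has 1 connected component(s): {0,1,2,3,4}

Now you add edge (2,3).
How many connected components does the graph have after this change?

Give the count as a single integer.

Answer: 1

Derivation:
Initial component count: 1
Add (2,3): endpoints already in same component. Count unchanged: 1.
New component count: 1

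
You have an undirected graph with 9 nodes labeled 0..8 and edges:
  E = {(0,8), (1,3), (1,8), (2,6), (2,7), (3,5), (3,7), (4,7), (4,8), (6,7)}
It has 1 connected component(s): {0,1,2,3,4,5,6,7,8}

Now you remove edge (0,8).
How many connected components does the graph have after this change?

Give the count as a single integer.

Initial component count: 1
Remove (0,8): it was a bridge. Count increases: 1 -> 2.
  After removal, components: {0} {1,2,3,4,5,6,7,8}
New component count: 2

Answer: 2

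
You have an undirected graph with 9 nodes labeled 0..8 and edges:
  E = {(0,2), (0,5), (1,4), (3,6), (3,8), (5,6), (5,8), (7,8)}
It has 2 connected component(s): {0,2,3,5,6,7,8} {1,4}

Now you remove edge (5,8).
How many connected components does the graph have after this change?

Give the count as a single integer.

Answer: 2

Derivation:
Initial component count: 2
Remove (5,8): not a bridge. Count unchanged: 2.
  After removal, components: {0,2,3,5,6,7,8} {1,4}
New component count: 2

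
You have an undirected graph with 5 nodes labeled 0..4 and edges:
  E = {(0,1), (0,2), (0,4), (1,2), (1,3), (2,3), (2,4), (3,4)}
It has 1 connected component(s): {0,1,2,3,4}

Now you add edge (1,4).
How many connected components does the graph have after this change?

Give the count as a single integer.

Answer: 1

Derivation:
Initial component count: 1
Add (1,4): endpoints already in same component. Count unchanged: 1.
New component count: 1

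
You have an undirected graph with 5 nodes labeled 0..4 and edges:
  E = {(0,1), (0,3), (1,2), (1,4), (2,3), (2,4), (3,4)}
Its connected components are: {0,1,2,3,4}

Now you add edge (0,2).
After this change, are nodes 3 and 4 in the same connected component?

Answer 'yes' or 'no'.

Answer: yes

Derivation:
Initial components: {0,1,2,3,4}
Adding edge (0,2): both already in same component {0,1,2,3,4}. No change.
New components: {0,1,2,3,4}
Are 3 and 4 in the same component? yes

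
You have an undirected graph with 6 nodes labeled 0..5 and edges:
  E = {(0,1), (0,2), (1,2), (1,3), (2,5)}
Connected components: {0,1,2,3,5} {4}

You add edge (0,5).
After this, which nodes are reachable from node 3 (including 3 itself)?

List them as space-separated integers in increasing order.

Before: nodes reachable from 3: {0,1,2,3,5}
Adding (0,5): both endpoints already in same component. Reachability from 3 unchanged.
After: nodes reachable from 3: {0,1,2,3,5}

Answer: 0 1 2 3 5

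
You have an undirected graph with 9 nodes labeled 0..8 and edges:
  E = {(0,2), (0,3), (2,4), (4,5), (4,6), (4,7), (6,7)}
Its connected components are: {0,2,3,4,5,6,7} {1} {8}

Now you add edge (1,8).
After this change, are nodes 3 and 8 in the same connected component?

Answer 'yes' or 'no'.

Initial components: {0,2,3,4,5,6,7} {1} {8}
Adding edge (1,8): merges {1} and {8}.
New components: {0,2,3,4,5,6,7} {1,8}
Are 3 and 8 in the same component? no

Answer: no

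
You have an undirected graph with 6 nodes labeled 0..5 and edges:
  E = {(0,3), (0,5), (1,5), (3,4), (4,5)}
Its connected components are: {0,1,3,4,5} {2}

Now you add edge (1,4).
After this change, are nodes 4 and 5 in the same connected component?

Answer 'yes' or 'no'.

Answer: yes

Derivation:
Initial components: {0,1,3,4,5} {2}
Adding edge (1,4): both already in same component {0,1,3,4,5}. No change.
New components: {0,1,3,4,5} {2}
Are 4 and 5 in the same component? yes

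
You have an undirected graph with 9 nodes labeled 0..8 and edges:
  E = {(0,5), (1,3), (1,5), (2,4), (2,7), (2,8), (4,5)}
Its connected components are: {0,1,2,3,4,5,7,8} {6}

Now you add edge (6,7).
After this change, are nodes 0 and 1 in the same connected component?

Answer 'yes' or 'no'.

Answer: yes

Derivation:
Initial components: {0,1,2,3,4,5,7,8} {6}
Adding edge (6,7): merges {6} and {0,1,2,3,4,5,7,8}.
New components: {0,1,2,3,4,5,6,7,8}
Are 0 and 1 in the same component? yes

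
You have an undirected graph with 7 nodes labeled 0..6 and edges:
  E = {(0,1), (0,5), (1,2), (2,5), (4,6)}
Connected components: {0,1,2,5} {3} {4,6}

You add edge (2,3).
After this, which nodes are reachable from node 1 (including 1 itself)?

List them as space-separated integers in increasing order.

Before: nodes reachable from 1: {0,1,2,5}
Adding (2,3): merges 1's component with another. Reachability grows.
After: nodes reachable from 1: {0,1,2,3,5}

Answer: 0 1 2 3 5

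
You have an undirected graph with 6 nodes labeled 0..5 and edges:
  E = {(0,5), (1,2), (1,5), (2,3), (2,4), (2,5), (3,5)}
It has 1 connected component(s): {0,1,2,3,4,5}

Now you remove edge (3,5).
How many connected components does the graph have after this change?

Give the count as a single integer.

Initial component count: 1
Remove (3,5): not a bridge. Count unchanged: 1.
  After removal, components: {0,1,2,3,4,5}
New component count: 1

Answer: 1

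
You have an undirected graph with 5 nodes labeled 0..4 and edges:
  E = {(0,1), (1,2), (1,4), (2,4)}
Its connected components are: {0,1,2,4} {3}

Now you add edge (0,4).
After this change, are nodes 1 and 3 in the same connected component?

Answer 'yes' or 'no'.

Answer: no

Derivation:
Initial components: {0,1,2,4} {3}
Adding edge (0,4): both already in same component {0,1,2,4}. No change.
New components: {0,1,2,4} {3}
Are 1 and 3 in the same component? no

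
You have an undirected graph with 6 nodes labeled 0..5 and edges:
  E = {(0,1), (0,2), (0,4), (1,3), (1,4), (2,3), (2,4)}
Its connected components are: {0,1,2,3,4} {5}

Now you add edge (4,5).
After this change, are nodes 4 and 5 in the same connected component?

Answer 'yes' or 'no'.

Answer: yes

Derivation:
Initial components: {0,1,2,3,4} {5}
Adding edge (4,5): merges {0,1,2,3,4} and {5}.
New components: {0,1,2,3,4,5}
Are 4 and 5 in the same component? yes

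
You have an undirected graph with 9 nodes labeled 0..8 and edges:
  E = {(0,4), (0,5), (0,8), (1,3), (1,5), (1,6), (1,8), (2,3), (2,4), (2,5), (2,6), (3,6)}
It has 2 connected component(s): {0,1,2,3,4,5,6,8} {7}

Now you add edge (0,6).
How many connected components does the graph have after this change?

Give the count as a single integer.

Answer: 2

Derivation:
Initial component count: 2
Add (0,6): endpoints already in same component. Count unchanged: 2.
New component count: 2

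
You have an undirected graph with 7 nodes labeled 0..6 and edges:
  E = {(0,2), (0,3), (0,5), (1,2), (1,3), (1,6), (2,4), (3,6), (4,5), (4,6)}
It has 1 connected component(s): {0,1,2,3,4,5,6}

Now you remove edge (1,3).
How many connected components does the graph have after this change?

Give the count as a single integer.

Answer: 1

Derivation:
Initial component count: 1
Remove (1,3): not a bridge. Count unchanged: 1.
  After removal, components: {0,1,2,3,4,5,6}
New component count: 1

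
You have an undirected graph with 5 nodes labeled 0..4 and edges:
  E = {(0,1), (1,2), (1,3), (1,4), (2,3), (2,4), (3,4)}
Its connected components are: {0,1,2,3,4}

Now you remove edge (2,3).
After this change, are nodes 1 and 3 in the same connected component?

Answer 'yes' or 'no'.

Answer: yes

Derivation:
Initial components: {0,1,2,3,4}
Removing edge (2,3): not a bridge — component count unchanged at 1.
New components: {0,1,2,3,4}
Are 1 and 3 in the same component? yes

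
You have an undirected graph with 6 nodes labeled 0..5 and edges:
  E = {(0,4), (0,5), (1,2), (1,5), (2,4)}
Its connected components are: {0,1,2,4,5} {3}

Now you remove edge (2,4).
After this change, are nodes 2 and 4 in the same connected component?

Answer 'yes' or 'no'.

Answer: yes

Derivation:
Initial components: {0,1,2,4,5} {3}
Removing edge (2,4): not a bridge — component count unchanged at 2.
New components: {0,1,2,4,5} {3}
Are 2 and 4 in the same component? yes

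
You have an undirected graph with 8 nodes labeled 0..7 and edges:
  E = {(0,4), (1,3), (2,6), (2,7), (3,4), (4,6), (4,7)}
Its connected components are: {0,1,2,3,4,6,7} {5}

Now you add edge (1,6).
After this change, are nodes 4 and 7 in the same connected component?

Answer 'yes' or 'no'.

Answer: yes

Derivation:
Initial components: {0,1,2,3,4,6,7} {5}
Adding edge (1,6): both already in same component {0,1,2,3,4,6,7}. No change.
New components: {0,1,2,3,4,6,7} {5}
Are 4 and 7 in the same component? yes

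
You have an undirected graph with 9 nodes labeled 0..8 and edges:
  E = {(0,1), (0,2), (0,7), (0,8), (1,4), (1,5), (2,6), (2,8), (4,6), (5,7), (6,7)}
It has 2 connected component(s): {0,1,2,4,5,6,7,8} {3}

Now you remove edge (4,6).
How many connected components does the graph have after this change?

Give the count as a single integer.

Initial component count: 2
Remove (4,6): not a bridge. Count unchanged: 2.
  After removal, components: {0,1,2,4,5,6,7,8} {3}
New component count: 2

Answer: 2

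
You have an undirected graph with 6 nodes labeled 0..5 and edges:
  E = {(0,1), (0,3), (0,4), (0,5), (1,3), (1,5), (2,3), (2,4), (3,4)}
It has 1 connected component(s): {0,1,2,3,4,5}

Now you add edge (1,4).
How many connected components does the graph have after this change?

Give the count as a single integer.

Answer: 1

Derivation:
Initial component count: 1
Add (1,4): endpoints already in same component. Count unchanged: 1.
New component count: 1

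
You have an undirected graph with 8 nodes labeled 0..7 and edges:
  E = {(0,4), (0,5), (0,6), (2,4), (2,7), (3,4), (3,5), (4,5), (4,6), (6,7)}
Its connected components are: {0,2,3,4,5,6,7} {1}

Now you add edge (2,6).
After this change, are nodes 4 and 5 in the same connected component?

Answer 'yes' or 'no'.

Answer: yes

Derivation:
Initial components: {0,2,3,4,5,6,7} {1}
Adding edge (2,6): both already in same component {0,2,3,4,5,6,7}. No change.
New components: {0,2,3,4,5,6,7} {1}
Are 4 and 5 in the same component? yes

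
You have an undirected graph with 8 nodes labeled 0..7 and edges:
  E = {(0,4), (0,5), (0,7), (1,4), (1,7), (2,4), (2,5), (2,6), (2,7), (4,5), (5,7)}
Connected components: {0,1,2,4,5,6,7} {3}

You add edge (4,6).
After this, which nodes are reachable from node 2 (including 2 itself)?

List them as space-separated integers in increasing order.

Before: nodes reachable from 2: {0,1,2,4,5,6,7}
Adding (4,6): both endpoints already in same component. Reachability from 2 unchanged.
After: nodes reachable from 2: {0,1,2,4,5,6,7}

Answer: 0 1 2 4 5 6 7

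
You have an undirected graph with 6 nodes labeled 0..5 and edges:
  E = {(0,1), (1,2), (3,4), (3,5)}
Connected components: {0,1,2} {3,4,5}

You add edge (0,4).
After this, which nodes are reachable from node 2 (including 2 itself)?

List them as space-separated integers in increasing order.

Answer: 0 1 2 3 4 5

Derivation:
Before: nodes reachable from 2: {0,1,2}
Adding (0,4): merges 2's component with another. Reachability grows.
After: nodes reachable from 2: {0,1,2,3,4,5}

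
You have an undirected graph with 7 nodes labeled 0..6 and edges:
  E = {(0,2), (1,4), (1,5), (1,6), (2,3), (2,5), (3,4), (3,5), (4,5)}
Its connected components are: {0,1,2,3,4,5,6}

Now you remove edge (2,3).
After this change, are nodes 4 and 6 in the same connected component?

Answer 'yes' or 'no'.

Answer: yes

Derivation:
Initial components: {0,1,2,3,4,5,6}
Removing edge (2,3): not a bridge — component count unchanged at 1.
New components: {0,1,2,3,4,5,6}
Are 4 and 6 in the same component? yes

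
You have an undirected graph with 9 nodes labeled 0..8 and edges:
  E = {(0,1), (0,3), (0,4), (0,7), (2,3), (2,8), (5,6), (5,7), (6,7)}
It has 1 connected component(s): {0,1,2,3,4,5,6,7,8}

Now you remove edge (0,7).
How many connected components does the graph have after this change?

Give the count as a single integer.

Initial component count: 1
Remove (0,7): it was a bridge. Count increases: 1 -> 2.
  After removal, components: {0,1,2,3,4,8} {5,6,7}
New component count: 2

Answer: 2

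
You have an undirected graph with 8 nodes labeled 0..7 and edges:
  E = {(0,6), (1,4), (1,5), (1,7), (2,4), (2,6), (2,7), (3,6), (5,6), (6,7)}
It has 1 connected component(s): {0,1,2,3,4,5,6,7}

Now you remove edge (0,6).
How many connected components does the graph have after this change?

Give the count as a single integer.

Answer: 2

Derivation:
Initial component count: 1
Remove (0,6): it was a bridge. Count increases: 1 -> 2.
  After removal, components: {0} {1,2,3,4,5,6,7}
New component count: 2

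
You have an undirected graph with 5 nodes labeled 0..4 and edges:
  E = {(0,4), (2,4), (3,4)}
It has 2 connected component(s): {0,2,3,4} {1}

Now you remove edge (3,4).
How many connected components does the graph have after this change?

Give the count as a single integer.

Answer: 3

Derivation:
Initial component count: 2
Remove (3,4): it was a bridge. Count increases: 2 -> 3.
  After removal, components: {0,2,4} {1} {3}
New component count: 3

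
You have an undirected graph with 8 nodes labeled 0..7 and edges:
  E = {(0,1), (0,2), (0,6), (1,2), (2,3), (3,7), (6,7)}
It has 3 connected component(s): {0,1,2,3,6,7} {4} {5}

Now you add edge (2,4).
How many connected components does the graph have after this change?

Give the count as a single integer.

Initial component count: 3
Add (2,4): merges two components. Count decreases: 3 -> 2.
New component count: 2

Answer: 2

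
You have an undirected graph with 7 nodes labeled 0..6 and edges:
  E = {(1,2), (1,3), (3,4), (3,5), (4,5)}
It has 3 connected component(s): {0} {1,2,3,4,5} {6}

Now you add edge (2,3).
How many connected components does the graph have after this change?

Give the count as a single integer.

Answer: 3

Derivation:
Initial component count: 3
Add (2,3): endpoints already in same component. Count unchanged: 3.
New component count: 3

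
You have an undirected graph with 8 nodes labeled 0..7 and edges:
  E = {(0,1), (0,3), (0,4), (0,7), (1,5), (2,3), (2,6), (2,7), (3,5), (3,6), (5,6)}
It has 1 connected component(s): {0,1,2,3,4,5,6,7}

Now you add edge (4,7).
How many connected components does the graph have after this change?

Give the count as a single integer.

Initial component count: 1
Add (4,7): endpoints already in same component. Count unchanged: 1.
New component count: 1

Answer: 1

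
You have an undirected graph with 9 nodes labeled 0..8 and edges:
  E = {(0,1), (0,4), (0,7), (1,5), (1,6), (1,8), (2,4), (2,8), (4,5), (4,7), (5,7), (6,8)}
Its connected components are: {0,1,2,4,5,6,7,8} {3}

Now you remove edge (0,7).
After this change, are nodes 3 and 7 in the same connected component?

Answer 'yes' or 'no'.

Initial components: {0,1,2,4,5,6,7,8} {3}
Removing edge (0,7): not a bridge — component count unchanged at 2.
New components: {0,1,2,4,5,6,7,8} {3}
Are 3 and 7 in the same component? no

Answer: no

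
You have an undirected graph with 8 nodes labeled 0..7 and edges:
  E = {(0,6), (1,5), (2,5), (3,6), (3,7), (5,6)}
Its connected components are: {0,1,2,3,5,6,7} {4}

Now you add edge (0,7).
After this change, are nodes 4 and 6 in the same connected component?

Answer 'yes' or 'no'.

Answer: no

Derivation:
Initial components: {0,1,2,3,5,6,7} {4}
Adding edge (0,7): both already in same component {0,1,2,3,5,6,7}. No change.
New components: {0,1,2,3,5,6,7} {4}
Are 4 and 6 in the same component? no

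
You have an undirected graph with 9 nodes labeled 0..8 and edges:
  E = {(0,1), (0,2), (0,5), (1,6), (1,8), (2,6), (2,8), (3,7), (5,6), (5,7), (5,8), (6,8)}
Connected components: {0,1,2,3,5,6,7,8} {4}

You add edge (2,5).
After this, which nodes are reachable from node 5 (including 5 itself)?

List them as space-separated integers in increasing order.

Answer: 0 1 2 3 5 6 7 8

Derivation:
Before: nodes reachable from 5: {0,1,2,3,5,6,7,8}
Adding (2,5): both endpoints already in same component. Reachability from 5 unchanged.
After: nodes reachable from 5: {0,1,2,3,5,6,7,8}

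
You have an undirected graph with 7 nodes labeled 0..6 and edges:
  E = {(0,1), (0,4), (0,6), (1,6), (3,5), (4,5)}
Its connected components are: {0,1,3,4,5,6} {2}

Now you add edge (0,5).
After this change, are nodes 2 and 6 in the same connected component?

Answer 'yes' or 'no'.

Initial components: {0,1,3,4,5,6} {2}
Adding edge (0,5): both already in same component {0,1,3,4,5,6}. No change.
New components: {0,1,3,4,5,6} {2}
Are 2 and 6 in the same component? no

Answer: no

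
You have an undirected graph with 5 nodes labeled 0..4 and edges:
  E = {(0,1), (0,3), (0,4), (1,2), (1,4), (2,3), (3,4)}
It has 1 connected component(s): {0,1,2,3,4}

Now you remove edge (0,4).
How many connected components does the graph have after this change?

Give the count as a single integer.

Initial component count: 1
Remove (0,4): not a bridge. Count unchanged: 1.
  After removal, components: {0,1,2,3,4}
New component count: 1

Answer: 1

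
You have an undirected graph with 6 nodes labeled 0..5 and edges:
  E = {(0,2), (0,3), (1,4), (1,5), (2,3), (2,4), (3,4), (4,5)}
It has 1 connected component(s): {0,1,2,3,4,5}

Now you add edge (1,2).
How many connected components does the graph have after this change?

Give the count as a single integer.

Initial component count: 1
Add (1,2): endpoints already in same component. Count unchanged: 1.
New component count: 1

Answer: 1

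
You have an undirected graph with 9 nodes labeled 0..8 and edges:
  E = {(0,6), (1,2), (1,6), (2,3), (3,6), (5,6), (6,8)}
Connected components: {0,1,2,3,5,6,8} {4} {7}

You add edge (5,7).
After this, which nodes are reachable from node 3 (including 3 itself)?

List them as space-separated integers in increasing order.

Before: nodes reachable from 3: {0,1,2,3,5,6,8}
Adding (5,7): merges 3's component with another. Reachability grows.
After: nodes reachable from 3: {0,1,2,3,5,6,7,8}

Answer: 0 1 2 3 5 6 7 8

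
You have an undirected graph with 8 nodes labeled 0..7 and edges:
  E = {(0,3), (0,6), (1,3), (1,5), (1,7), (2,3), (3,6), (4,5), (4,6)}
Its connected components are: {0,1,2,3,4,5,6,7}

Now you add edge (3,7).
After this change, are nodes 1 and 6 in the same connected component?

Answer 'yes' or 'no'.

Answer: yes

Derivation:
Initial components: {0,1,2,3,4,5,6,7}
Adding edge (3,7): both already in same component {0,1,2,3,4,5,6,7}. No change.
New components: {0,1,2,3,4,5,6,7}
Are 1 and 6 in the same component? yes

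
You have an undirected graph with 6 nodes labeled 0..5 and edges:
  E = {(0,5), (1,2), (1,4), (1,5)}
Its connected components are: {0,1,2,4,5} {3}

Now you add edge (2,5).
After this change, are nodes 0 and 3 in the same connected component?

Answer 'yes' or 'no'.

Initial components: {0,1,2,4,5} {3}
Adding edge (2,5): both already in same component {0,1,2,4,5}. No change.
New components: {0,1,2,4,5} {3}
Are 0 and 3 in the same component? no

Answer: no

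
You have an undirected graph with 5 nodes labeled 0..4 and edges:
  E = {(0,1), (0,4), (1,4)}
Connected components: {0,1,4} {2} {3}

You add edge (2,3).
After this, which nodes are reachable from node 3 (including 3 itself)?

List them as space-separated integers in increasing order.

Answer: 2 3

Derivation:
Before: nodes reachable from 3: {3}
Adding (2,3): merges 3's component with another. Reachability grows.
After: nodes reachable from 3: {2,3}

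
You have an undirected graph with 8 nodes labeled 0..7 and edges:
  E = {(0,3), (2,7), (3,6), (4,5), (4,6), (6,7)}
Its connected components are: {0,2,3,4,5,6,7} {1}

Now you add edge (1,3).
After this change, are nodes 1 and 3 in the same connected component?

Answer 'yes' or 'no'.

Initial components: {0,2,3,4,5,6,7} {1}
Adding edge (1,3): merges {1} and {0,2,3,4,5,6,7}.
New components: {0,1,2,3,4,5,6,7}
Are 1 and 3 in the same component? yes

Answer: yes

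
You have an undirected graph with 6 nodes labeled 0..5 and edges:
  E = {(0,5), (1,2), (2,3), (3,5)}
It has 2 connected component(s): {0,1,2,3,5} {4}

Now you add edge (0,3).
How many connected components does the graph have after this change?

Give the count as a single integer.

Answer: 2

Derivation:
Initial component count: 2
Add (0,3): endpoints already in same component. Count unchanged: 2.
New component count: 2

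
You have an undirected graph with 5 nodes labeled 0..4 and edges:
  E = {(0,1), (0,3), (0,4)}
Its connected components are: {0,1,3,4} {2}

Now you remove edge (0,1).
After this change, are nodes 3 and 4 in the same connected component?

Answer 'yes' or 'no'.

Initial components: {0,1,3,4} {2}
Removing edge (0,1): it was a bridge — component count 2 -> 3.
New components: {0,3,4} {1} {2}
Are 3 and 4 in the same component? yes

Answer: yes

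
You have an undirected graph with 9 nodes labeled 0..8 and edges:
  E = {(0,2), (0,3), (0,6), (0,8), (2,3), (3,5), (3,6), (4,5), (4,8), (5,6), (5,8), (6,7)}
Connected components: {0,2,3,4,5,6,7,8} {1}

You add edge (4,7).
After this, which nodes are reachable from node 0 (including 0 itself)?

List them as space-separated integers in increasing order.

Answer: 0 2 3 4 5 6 7 8

Derivation:
Before: nodes reachable from 0: {0,2,3,4,5,6,7,8}
Adding (4,7): both endpoints already in same component. Reachability from 0 unchanged.
After: nodes reachable from 0: {0,2,3,4,5,6,7,8}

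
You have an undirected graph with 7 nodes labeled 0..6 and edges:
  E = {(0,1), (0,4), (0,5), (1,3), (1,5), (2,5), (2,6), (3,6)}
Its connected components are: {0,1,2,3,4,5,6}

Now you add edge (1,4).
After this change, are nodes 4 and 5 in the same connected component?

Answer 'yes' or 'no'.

Initial components: {0,1,2,3,4,5,6}
Adding edge (1,4): both already in same component {0,1,2,3,4,5,6}. No change.
New components: {0,1,2,3,4,5,6}
Are 4 and 5 in the same component? yes

Answer: yes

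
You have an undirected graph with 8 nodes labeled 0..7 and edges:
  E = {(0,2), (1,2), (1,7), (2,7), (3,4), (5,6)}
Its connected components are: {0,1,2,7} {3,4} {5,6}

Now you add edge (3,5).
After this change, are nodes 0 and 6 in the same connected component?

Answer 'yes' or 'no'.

Answer: no

Derivation:
Initial components: {0,1,2,7} {3,4} {5,6}
Adding edge (3,5): merges {3,4} and {5,6}.
New components: {0,1,2,7} {3,4,5,6}
Are 0 and 6 in the same component? no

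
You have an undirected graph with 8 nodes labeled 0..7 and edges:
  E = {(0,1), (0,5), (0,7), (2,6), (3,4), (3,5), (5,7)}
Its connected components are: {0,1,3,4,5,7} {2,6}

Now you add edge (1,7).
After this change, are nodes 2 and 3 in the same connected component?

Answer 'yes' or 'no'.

Initial components: {0,1,3,4,5,7} {2,6}
Adding edge (1,7): both already in same component {0,1,3,4,5,7}. No change.
New components: {0,1,3,4,5,7} {2,6}
Are 2 and 3 in the same component? no

Answer: no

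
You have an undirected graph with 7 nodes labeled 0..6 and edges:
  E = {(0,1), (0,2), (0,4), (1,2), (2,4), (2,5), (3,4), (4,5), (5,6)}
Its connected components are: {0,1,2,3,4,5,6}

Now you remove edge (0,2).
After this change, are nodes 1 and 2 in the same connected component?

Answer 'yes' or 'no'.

Answer: yes

Derivation:
Initial components: {0,1,2,3,4,5,6}
Removing edge (0,2): not a bridge — component count unchanged at 1.
New components: {0,1,2,3,4,5,6}
Are 1 and 2 in the same component? yes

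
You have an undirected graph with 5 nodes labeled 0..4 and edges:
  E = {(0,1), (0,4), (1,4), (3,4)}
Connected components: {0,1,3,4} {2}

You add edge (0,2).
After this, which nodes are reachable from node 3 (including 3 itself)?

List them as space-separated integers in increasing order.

Before: nodes reachable from 3: {0,1,3,4}
Adding (0,2): merges 3's component with another. Reachability grows.
After: nodes reachable from 3: {0,1,2,3,4}

Answer: 0 1 2 3 4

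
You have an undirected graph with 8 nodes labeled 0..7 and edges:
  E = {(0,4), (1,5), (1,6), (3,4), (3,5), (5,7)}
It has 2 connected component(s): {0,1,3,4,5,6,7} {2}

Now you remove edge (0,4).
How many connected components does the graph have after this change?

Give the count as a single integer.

Initial component count: 2
Remove (0,4): it was a bridge. Count increases: 2 -> 3.
  After removal, components: {0} {1,3,4,5,6,7} {2}
New component count: 3

Answer: 3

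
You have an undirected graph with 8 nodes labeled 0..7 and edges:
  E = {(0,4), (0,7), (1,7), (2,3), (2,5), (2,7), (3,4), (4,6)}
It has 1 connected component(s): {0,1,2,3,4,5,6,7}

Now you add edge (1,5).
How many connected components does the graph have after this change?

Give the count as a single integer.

Initial component count: 1
Add (1,5): endpoints already in same component. Count unchanged: 1.
New component count: 1

Answer: 1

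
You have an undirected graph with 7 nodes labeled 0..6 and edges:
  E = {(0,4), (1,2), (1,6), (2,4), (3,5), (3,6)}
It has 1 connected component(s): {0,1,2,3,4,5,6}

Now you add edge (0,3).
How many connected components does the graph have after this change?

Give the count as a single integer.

Answer: 1

Derivation:
Initial component count: 1
Add (0,3): endpoints already in same component. Count unchanged: 1.
New component count: 1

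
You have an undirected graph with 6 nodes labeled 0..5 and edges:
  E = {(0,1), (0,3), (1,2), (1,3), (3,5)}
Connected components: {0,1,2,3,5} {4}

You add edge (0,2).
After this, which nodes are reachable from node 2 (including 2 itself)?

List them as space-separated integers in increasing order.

Answer: 0 1 2 3 5

Derivation:
Before: nodes reachable from 2: {0,1,2,3,5}
Adding (0,2): both endpoints already in same component. Reachability from 2 unchanged.
After: nodes reachable from 2: {0,1,2,3,5}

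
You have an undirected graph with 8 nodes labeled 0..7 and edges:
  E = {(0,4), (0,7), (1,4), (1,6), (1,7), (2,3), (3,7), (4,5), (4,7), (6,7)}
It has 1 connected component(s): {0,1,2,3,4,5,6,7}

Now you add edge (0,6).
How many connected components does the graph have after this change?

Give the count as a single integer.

Answer: 1

Derivation:
Initial component count: 1
Add (0,6): endpoints already in same component. Count unchanged: 1.
New component count: 1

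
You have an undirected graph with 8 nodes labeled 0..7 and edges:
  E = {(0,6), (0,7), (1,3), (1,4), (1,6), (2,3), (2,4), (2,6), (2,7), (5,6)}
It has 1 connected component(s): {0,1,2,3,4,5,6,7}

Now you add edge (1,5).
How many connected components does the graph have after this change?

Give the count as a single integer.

Answer: 1

Derivation:
Initial component count: 1
Add (1,5): endpoints already in same component. Count unchanged: 1.
New component count: 1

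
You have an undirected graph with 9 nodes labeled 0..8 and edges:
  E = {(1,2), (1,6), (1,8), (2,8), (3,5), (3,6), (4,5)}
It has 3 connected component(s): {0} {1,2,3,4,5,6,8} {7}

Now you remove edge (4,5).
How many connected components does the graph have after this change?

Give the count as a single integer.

Answer: 4

Derivation:
Initial component count: 3
Remove (4,5): it was a bridge. Count increases: 3 -> 4.
  After removal, components: {0} {1,2,3,5,6,8} {4} {7}
New component count: 4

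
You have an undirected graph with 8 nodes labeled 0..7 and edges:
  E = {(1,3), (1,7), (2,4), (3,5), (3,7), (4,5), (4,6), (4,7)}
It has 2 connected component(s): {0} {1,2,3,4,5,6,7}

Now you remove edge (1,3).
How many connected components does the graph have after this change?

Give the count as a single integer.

Answer: 2

Derivation:
Initial component count: 2
Remove (1,3): not a bridge. Count unchanged: 2.
  After removal, components: {0} {1,2,3,4,5,6,7}
New component count: 2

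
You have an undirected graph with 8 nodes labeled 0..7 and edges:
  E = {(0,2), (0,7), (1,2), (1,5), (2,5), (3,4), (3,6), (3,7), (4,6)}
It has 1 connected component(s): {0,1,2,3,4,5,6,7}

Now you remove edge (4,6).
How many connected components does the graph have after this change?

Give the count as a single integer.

Initial component count: 1
Remove (4,6): not a bridge. Count unchanged: 1.
  After removal, components: {0,1,2,3,4,5,6,7}
New component count: 1

Answer: 1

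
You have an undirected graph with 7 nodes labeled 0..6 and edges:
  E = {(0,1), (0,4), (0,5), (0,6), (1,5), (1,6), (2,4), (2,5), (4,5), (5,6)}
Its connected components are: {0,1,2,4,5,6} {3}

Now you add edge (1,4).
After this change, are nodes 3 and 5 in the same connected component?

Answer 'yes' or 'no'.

Answer: no

Derivation:
Initial components: {0,1,2,4,5,6} {3}
Adding edge (1,4): both already in same component {0,1,2,4,5,6}. No change.
New components: {0,1,2,4,5,6} {3}
Are 3 and 5 in the same component? no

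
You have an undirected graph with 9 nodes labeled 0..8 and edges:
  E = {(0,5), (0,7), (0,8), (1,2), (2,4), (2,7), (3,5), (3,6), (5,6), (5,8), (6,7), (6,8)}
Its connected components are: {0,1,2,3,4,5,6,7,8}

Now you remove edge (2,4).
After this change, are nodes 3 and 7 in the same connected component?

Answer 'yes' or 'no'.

Initial components: {0,1,2,3,4,5,6,7,8}
Removing edge (2,4): it was a bridge — component count 1 -> 2.
New components: {0,1,2,3,5,6,7,8} {4}
Are 3 and 7 in the same component? yes

Answer: yes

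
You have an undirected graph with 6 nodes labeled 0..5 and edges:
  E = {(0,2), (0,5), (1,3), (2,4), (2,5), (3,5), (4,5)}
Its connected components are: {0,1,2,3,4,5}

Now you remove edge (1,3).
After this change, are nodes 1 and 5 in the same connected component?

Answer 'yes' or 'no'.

Answer: no

Derivation:
Initial components: {0,1,2,3,4,5}
Removing edge (1,3): it was a bridge — component count 1 -> 2.
New components: {0,2,3,4,5} {1}
Are 1 and 5 in the same component? no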